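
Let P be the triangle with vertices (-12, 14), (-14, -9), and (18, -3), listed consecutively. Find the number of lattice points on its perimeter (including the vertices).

4

Summing gcd(|Δx|,|Δy|) over the edges gives the boundary count: gcd(2,23) + gcd(32,6) + gcd(30,17) = 1+2+1 = 4.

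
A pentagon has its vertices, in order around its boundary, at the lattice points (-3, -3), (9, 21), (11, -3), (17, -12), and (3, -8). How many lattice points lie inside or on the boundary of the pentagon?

265

The shoelace formula gives twice the area as |((-3)·21 − 9·(-3)) + (9·(-3) − 11·21) + (11·(-12) − 17·(-3)) + (17·(-8) − 3·(-12)) + (3·(-3) − (-3)·(-8))| = 508, so the area is 254.
Summing gcd(|Δx|,|Δy|) over the edges gives the boundary count: gcd(12,24) + gcd(2,24) + gcd(6,9) + gcd(14,4) + gcd(6,5) = 12+2+3+2+1 = 20.
Pick's theorem gives I = A − B/2 + 1 = 254 − 20/2 + 1 = 245, so the closed region contains I + B = 245 + 20 = 265 lattice points.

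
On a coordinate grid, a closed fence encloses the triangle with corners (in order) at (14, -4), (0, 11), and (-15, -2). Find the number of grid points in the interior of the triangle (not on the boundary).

The shoelace formula gives twice the area as |[14·11 − 0·(-4)] + [0·(-2) − (-15)·11] + [(-15)·(-4) − 14·(-2)]| = 407, so the area is 407/2.
The number of boundary lattice points is Σ gcd(|Δx|,|Δy|) = gcd(14,15) + gcd(15,13) + gcd(29,2) = 1+1+1 = 3.
Pick's theorem gives I = A − B/2 + 1 = 407/2 − 3/2 + 1 = 203.

203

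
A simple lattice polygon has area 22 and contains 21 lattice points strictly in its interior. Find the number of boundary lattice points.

Pick's theorem gives A = I + B/2 − 1, so B = 2(A − I + 1) = 2(22 − 21 + 1) = 4.

4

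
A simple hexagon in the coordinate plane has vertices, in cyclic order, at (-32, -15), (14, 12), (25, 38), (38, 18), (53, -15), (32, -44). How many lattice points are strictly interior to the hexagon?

3097

By the shoelace formula, twice the signed area is |[(-32)·12 − 14·(-15)] + [14·38 − 25·12] + [25·18 − 38·38] + [38·(-15) − 53·18] + [53·(-44) − 32·(-15)] + [32·(-15) − (-32)·(-44)]| = 6200, so the area is 3100.
Along each edge there are gcd(|Δx|,|Δy|)+1 lattice points, so counting each shared vertex once the boundary has gcd(46,27) + gcd(11,26) + gcd(13,20) + gcd(15,33) + gcd(21,29) + gcd(64,29) = 1+1+1+3+1+1 = 8.
Pick's theorem gives I = A − B/2 + 1 = 3100 − 8/2 + 1 = 3097.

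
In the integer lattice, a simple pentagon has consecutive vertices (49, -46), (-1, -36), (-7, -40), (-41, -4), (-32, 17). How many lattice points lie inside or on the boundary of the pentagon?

1924

The shoelace formula gives twice the area as |(49·(-36) − (-1)·(-46)) + ((-1)·(-40) − (-7)·(-36)) + ((-7)·(-4) − (-41)·(-40)) + ((-41)·17 − (-32)·(-4)) + ((-32)·(-46) − 49·17)| = 3820, so the area is 1910.
Along each edge there are gcd(|Δx|,|Δy|)+1 lattice points, so counting each shared vertex once the boundary has gcd(50,10) + gcd(6,4) + gcd(34,36) + gcd(9,21) + gcd(81,63) = 10+2+2+3+9 = 26.
Pick's theorem gives I = A − B/2 + 1 = 1910 − 26/2 + 1 = 1898, so the closed region contains I + B = 1898 + 26 = 1924 lattice points.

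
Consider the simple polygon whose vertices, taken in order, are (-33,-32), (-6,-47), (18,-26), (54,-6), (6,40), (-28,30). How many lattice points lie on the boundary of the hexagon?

15

Along each edge there are gcd(|Δx|,|Δy|)+1 lattice points, so counting each shared vertex once the boundary has gcd(27,15) + gcd(24,21) + gcd(36,20) + gcd(48,46) + gcd(34,10) + gcd(5,62) = 3+3+4+2+2+1 = 15.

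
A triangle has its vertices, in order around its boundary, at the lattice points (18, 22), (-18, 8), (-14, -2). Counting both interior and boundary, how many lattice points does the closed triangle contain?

215

Using the shoelace formula, 2A = |(18·8 − (-18)·22) + ((-18)·(-2) − (-14)·8) + ((-14)·22 − 18·(-2))| = 416, so the area is 208.
Summing gcd(|Δx|,|Δy|) over the edges gives the boundary count: gcd(36,14) + gcd(4,10) + gcd(32,24) = 2+2+8 = 12.
Pick's theorem gives I = A − B/2 + 1 = 208 − 12/2 + 1 = 203, so the closed region contains I + B = 203 + 12 = 215 lattice points.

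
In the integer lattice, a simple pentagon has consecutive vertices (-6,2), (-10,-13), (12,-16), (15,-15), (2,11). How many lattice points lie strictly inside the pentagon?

The shoelace formula gives twice the area as |[(-6)·(-13) − (-10)·2] + [(-10)·(-16) − 12·(-13)] + [12·(-15) − 15·(-16)] + [15·11 − 2·(-15)] + [2·2 − (-6)·11]| = 739, so the area is 739/2.
The number of boundary lattice points is Σ gcd(|Δx|,|Δy|) = gcd(4,15) + gcd(22,3) + gcd(3,1) + gcd(13,26) + gcd(8,9) = 1+1+1+13+1 = 17.
By Pick's theorem A = I + B/2 − 1, so I = 739/2 − 17/2 + 1 = 362.

362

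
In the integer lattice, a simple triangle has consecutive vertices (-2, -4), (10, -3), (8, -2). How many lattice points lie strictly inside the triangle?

6

Using the shoelace formula, 2A = |((-2)·(-3) − 10·(-4)) + (10·(-2) − 8·(-3)) + (8·(-4) − (-2)·(-2))| = 14, so the area is 7.
Along each edge there are gcd(|Δx|,|Δy|)+1 lattice points, so counting each shared vertex once the boundary has gcd(12,1) + gcd(2,1) + gcd(10,2) = 1+1+2 = 4.
Pick's theorem gives I = A − B/2 + 1 = 7 − 4/2 + 1 = 6.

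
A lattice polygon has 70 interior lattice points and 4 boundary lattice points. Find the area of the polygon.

71

By Pick's theorem, A = I + B/2 − 1 = 70 + 4/2 − 1 = 71.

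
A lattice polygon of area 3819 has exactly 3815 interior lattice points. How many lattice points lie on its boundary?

10

Pick's theorem gives A = I + B/2 − 1, so B = 2(A − I + 1) = 2(3819 − 3815 + 1) = 10.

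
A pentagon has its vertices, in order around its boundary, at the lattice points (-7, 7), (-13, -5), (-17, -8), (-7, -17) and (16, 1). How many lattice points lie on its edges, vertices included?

10

The number of boundary lattice points is Σ gcd(|Δx|,|Δy|) = gcd(6,12) + gcd(4,3) + gcd(10,9) + gcd(23,18) + gcd(23,6) = 6+1+1+1+1 = 10.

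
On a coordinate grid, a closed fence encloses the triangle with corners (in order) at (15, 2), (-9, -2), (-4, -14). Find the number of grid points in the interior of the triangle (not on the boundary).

152

Using the shoelace formula, 2A = |(15·(-2) − (-9)·2) + ((-9)·(-14) − (-4)·(-2)) + ((-4)·2 − 15·(-14))| = 308, so the area is 154.
Along each edge there are gcd(|Δx|,|Δy|)+1 lattice points, so counting each shared vertex once the boundary has gcd(24,4) + gcd(5,12) + gcd(19,16) = 4+1+1 = 6.
Pick's theorem gives I = A − B/2 + 1 = 154 − 6/2 + 1 = 152.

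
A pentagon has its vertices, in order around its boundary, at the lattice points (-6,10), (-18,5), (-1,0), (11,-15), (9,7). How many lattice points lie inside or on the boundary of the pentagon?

By the shoelace formula, twice the signed area is |[(-6)·5 − (-18)·10] + [(-18)·0 − (-1)·5] + [(-1)·(-15) − 11·0] + [11·7 − 9·(-15)] + [9·10 − (-6)·7]| = 514, so the area is 257.
Along each edge there are gcd(|Δx|,|Δy|)+1 lattice points, so counting each shared vertex once the boundary has gcd(12,5) + gcd(17,5) + gcd(12,15) + gcd(2,22) + gcd(15,3) = 1+1+3+2+3 = 10.
Pick's theorem gives I = A − B/2 + 1 = 257 − 10/2 + 1 = 253, so the closed region contains I + B = 253 + 10 = 263 lattice points.

263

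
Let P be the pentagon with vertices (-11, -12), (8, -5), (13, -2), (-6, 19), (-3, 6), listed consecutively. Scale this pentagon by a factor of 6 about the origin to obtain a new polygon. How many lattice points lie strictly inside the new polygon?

10027

By the shoelace formula, twice the signed area is |[(-11)·(-5) − 8·(-12)] + [8·(-2) − 13·(-5)] + [13·19 − (-6)·(-2)] + [(-6)·6 − (-3)·19] + [(-3)·(-12) − (-11)·6]| = 558, so the area is 279.
Along each edge there are gcd(|Δx|,|Δy|)+1 lattice points, so counting each shared vertex once the boundary has gcd(19,7) + gcd(5,3) + gcd(19,21) + gcd(3,13) + gcd(8,18) = 1+1+1+1+2 = 6.
Scaling by 6 multiplies the area by 6² = 36 (so the new area is 10044) and multiplies the boundary lattice-point count by 6, giving 36.
By Pick's theorem, the interior count of the dilated polygon is 10044 − 36/2 + 1 = 10027.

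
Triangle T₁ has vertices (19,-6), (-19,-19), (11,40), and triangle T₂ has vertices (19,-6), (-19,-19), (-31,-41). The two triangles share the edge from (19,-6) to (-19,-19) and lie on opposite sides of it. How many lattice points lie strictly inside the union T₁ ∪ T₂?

1262

The union is the simple quadrilateral with vertices (19,-6), (11,40), (-19,-19), (-31,-41) in order.
Using the shoelace formula, 2A = |(19·40 − 11·(-6)) + (11·(-19) − (-19)·40) + ((-19)·(-41) − (-31)·(-19)) + ((-31)·(-6) − 19·(-41))| = 2532, so the area is 1266.
Along each edge there are gcd(|Δx|,|Δy|)+1 lattice points, so counting each shared vertex once the boundary has gcd(8,46) + gcd(30,59) + gcd(12,22) + gcd(50,35) = 2+1+2+5 = 10.
By Pick's theorem I = A − B/2 + 1 = 1266 − 10/2 + 1 = 1262.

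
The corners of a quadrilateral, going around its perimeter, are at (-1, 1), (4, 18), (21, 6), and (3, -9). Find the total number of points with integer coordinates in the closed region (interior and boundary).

By the shoelace formula, twice the signed area is |((-1)·18 − 4·1) + (4·6 − 21·18) + (21·(-9) − 3·6) + (3·1 − (-1)·(-9))| = 589, so the area is 589/2.
Summing gcd(|Δx|,|Δy|) over the edges gives the boundary count: gcd(5,17) + gcd(17,12) + gcd(18,15) + gcd(4,10) = 1+1+3+2 = 7.
Pick's theorem gives I = A − B/2 + 1 = 589/2 − 7/2 + 1 = 292, so the closed region contains I + B = 292 + 7 = 299 lattice points.

299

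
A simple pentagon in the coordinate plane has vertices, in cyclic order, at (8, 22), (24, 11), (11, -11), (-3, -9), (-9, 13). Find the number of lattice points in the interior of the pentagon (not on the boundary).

Using the shoelace formula, 2A = |(8·11 − 24·22) + (24·(-11) − 11·11) + (11·(-9) − (-3)·(-11)) + ((-3)·13 − (-9)·(-9)) + ((-9)·22 − 8·13)| = 1379, so the area is 689.5.
Along each edge there are gcd(|Δx|,|Δy|)+1 lattice points, so counting each shared vertex once the boundary has gcd(16,11) + gcd(13,22) + gcd(14,2) + gcd(6,22) + gcd(17,9) = 1+1+2+2+1 = 7.
Pick's theorem gives I = A − B/2 + 1 = 689.5 − 7/2 + 1 = 687.

687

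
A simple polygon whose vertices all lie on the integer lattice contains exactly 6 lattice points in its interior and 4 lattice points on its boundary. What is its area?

Pick's theorem states A = I + B/2 − 1, so A = 6 + 4/2 − 1 = 7.

7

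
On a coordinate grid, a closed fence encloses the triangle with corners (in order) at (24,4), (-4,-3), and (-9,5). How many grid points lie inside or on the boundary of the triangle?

The shoelace formula gives twice the area as |[24·(-3) − (-4)·4] + [(-4)·5 − (-9)·(-3)] + [(-9)·4 − 24·5]| = 259, so the area is 259/2.
The number of boundary lattice points is Σ gcd(|Δx|,|Δy|) = gcd(28,7) + gcd(5,8) + gcd(33,1) = 7+1+1 = 9.
Pick's theorem gives I = A − B/2 + 1 = 259/2 − 9/2 + 1 = 126, so the closed region contains I + B = 126 + 9 = 135 lattice points.

135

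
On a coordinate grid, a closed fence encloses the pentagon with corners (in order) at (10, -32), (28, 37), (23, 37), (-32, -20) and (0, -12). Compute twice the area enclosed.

By the shoelace formula, twice the signed area is |[10·37 − 28·(-32)] + [28·37 − 23·37] + [23·(-20) − (-32)·37] + [(-32)·(-12) − 0·(-20)] + [0·(-32) − 10·(-12)]| = 2679, so the area is 1339.5.

2679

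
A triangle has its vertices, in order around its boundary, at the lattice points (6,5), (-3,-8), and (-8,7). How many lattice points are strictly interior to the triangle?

The shoelace formula gives twice the area as |[6·(-8) − (-3)·5] + [(-3)·7 − (-8)·(-8)] + [(-8)·5 − 6·7]| = 200, so the area is 100.
Along each edge there are gcd(|Δx|,|Δy|)+1 lattice points, so counting each shared vertex once the boundary has gcd(9,13) + gcd(5,15) + gcd(14,2) = 1+5+2 = 8.
By Pick's theorem A = I + B/2 − 1, so I = 100 − 8/2 + 1 = 97.

97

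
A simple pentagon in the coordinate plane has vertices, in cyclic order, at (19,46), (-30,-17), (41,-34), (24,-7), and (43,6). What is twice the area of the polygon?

The shoelace formula gives twice the area as |[19·(-17) − (-30)·46] + [(-30)·(-34) − 41·(-17)] + [41·(-7) − 24·(-34)] + [24·6 − 43·(-7)] + [43·46 − 19·6]| = 5612, so the area is 2806.

5612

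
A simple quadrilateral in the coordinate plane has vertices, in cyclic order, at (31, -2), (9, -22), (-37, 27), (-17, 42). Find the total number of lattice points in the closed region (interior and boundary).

By the shoelace formula, twice the signed area is |(31·(-22) − 9·(-2)) + (9·27 − (-37)·(-22)) + ((-37)·42 − (-17)·27) + ((-17)·(-2) − 31·42)| = 3598, so the area is 1799.
The number of boundary lattice points is Σ gcd(|Δx|,|Δy|) = gcd(22,20) + gcd(46,49) + gcd(20,15) + gcd(48,44) = 2+1+5+4 = 12.
Pick's theorem gives I = A − B/2 + 1 = 1799 − 12/2 + 1 = 1794, so the closed region contains I + B = 1794 + 12 = 1806 lattice points.

1806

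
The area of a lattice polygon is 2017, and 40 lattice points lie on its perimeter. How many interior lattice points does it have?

1998

Pick's theorem A = I + B/2 − 1 rearranges to I = A − B/2 + 1 = 2017 − 40/2 + 1 = 1998.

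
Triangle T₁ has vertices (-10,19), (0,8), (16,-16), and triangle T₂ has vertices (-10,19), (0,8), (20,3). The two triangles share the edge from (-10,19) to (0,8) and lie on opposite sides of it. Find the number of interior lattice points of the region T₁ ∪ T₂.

The union is the simple quadrilateral with vertices (-10,19), (16,-16), (0,8), (20,3) in order.
The shoelace formula gives twice the area as |[(-10)·(-16) − 16·19] + [16·8 − 0·(-16)] + [0·3 − 20·8] + [20·19 − (-10)·3]| = 234, so the area is 117.
Summing gcd(|Δx|,|Δy|) over the edges gives the boundary count: gcd(26,35) + gcd(16,24) + gcd(20,5) + gcd(30,16) = 1+8+5+2 = 16.
By Pick's theorem I = A − B/2 + 1 = 117 − 16/2 + 1 = 110.

110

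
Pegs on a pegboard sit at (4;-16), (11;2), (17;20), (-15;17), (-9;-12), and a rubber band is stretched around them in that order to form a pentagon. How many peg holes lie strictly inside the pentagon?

By the shoelace formula, twice the signed area is |[4·2 − 11·(-16)] + [11·20 − 17·2] + [17·17 − (-15)·20] + [(-15)·(-12) − (-9)·17] + [(-9)·(-16) − 4·(-12)]| = 1484, so the area is 742.
The number of boundary lattice points is Σ gcd(|Δx|,|Δy|) = gcd(7,18) + gcd(6,18) + gcd(32,3) + gcd(6,29) + gcd(13,4) = 1+6+1+1+1 = 10.
Pick's theorem gives I = A − B/2 + 1 = 742 − 10/2 + 1 = 738.

738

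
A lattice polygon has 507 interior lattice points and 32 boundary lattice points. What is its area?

522

Pick's theorem states A = I + B/2 − 1, so A = 507 + 32/2 − 1 = 522.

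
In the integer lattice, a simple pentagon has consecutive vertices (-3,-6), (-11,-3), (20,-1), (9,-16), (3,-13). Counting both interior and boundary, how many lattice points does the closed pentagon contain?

The shoelace formula gives twice the area as |((-3)·(-3) − (-11)·(-6)) + ((-11)·(-1) − 20·(-3)) + (20·(-16) − 9·(-1)) + (9·(-13) − 3·(-16)) + (3·(-6) − (-3)·(-13))| = 423, so the area is 211.5.
The number of boundary lattice points is Σ gcd(|Δx|,|Δy|) = gcd(8,3) + gcd(31,2) + gcd(11,15) + gcd(6,3) + gcd(6,7) = 1+1+1+3+1 = 7.
Pick's theorem gives I = A − B/2 + 1 = 211.5 − 7/2 + 1 = 209, so the closed region contains I + B = 209 + 7 = 216 lattice points.

216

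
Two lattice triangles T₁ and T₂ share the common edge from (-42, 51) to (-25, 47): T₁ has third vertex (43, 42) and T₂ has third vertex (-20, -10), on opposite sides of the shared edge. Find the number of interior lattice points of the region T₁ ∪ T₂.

567

The union is the simple quadrilateral with vertices (-42, 51), (43, 42), (-25, 47), (-20, -10) in order.
The shoelace formula gives twice the area as |[(-42)·42 − 43·51] + [43·47 − (-25)·42] + [(-25)·(-10) − (-20)·47] + [(-20)·51 − (-42)·(-10)]| = 1136, so the area is 568.
Along each edge there are gcd(|Δx|,|Δy|)+1 lattice points, so counting each shared vertex once the boundary has gcd(85,9) + gcd(68,5) + gcd(5,57) + gcd(22,61) = 1+1+1+1 = 4.
By Pick's theorem I = A − B/2 + 1 = 568 − 4/2 + 1 = 567.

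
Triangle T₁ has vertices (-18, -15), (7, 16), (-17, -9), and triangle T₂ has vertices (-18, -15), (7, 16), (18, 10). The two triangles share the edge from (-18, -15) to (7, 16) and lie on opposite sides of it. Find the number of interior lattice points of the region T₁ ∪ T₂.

The union is the simple quadrilateral with vertices (-18, -15), (-17, -9), (7, 16), (18, 10) in order.
By the shoelace formula, twice the signed area is |((-18)·(-9) − (-17)·(-15)) + ((-17)·16 − 7·(-9)) + (7·10 − 18·16) + (18·(-15) − (-18)·10)| = 610, so the area is 305.
Along each edge there are gcd(|Δx|,|Δy|)+1 lattice points, so counting each shared vertex once the boundary has gcd(1,6) + gcd(24,25) + gcd(11,6) + gcd(36,25) = 1+1+1+1 = 4.
By Pick's theorem I = A − B/2 + 1 = 305 − 4/2 + 1 = 304.

304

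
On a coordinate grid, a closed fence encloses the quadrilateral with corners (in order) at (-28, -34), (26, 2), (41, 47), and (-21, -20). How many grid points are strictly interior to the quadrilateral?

The shoelace formula gives twice the area as |((-28)·2 − 26·(-34)) + (26·47 − 41·2) + (41·(-20) − (-21)·47) + ((-21)·(-34) − (-28)·(-20))| = 2289, so the area is 1144.5.
Along each edge there are gcd(|Δx|,|Δy|)+1 lattice points, so counting each shared vertex once the boundary has gcd(54,36) + gcd(15,45) + gcd(62,67) + gcd(7,14) = 18+15+1+7 = 41.
By Pick's theorem A = I + B/2 − 1, so I = 1144.5 − 41/2 + 1 = 1125.

1125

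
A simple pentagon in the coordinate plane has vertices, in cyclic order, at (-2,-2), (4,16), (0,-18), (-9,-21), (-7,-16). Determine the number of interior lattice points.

134

By the shoelace formula, twice the signed area is |((-2)·16 − 4·(-2)) + (4·(-18) − 0·16) + (0·(-21) − (-9)·(-18)) + ((-9)·(-16) − (-7)·(-21)) + ((-7)·(-2) − (-2)·(-16))| = 279, so the area is 279/2.
Summing gcd(|Δx|,|Δy|) over the edges gives the boundary count: gcd(6,18) + gcd(4,34) + gcd(9,3) + gcd(2,5) + gcd(5,14) = 6+2+3+1+1 = 13.
By Pick's theorem A = I + B/2 − 1, so I = 279/2 − 13/2 + 1 = 134.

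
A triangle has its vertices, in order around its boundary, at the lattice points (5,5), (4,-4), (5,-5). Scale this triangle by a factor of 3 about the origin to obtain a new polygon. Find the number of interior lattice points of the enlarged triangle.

The shoelace formula gives twice the area as |(5·(-4) − 4·5) + (4·(-5) − 5·(-4)) + (5·5 − 5·(-5))| = 10, so the area is 5.
Summing gcd(|Δx|,|Δy|) over the edges gives the boundary count: gcd(1,9) + gcd(1,1) + gcd(0,10) = 1+1+10 = 12.
Scaling by 3 multiplies the area by 3² = 9 (so the new area is 45) and multiplies the boundary lattice-point count by 3, giving 36.
By Pick's theorem, the interior count of the dilated polygon is 45 − 36/2 + 1 = 28.

28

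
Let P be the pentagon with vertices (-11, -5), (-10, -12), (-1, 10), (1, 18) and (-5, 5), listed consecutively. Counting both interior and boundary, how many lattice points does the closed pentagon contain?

The shoelace formula gives twice the area as |[(-11)·(-12) − (-10)·(-5)] + [(-10)·10 − (-1)·(-12)] + [(-1)·18 − 1·10] + [1·5 − (-5)·18] + [(-5)·(-5) − (-11)·5]| = 117, so the area is 58.5.
The number of boundary lattice points is Σ gcd(|Δx|,|Δy|) = gcd(1,7) + gcd(9,22) + gcd(2,8) + gcd(6,13) + gcd(6,10) = 1+1+2+1+2 = 7.
Pick's theorem gives I = A − B/2 + 1 = 58.5 − 7/2 + 1 = 56, so the closed region contains I + B = 56 + 7 = 63 lattice points.

63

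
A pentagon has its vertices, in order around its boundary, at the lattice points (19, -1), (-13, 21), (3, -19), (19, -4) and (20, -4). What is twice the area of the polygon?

979

Using the shoelace formula, 2A = |(19·21 − (-13)·(-1)) + ((-13)·(-19) − 3·21) + (3·(-4) − 19·(-19)) + (19·(-4) − 20·(-4)) + (20·(-1) − 19·(-4))| = 979, so the area is 979/2.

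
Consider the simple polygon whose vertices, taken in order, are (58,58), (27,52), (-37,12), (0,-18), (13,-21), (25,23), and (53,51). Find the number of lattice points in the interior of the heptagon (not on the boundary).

Using the shoelace formula, 2A = |[58·52 − 27·58] + [27·12 − (-37)·52] + [(-37)·(-18) − 0·12] + [0·(-21) − 13·(-18)] + [13·23 − 25·(-21)] + [25·51 − 53·23] + [53·58 − 58·51]| = 5594, so the area is 2797.
Summing gcd(|Δx|,|Δy|) over the edges gives the boundary count: gcd(31,6) + gcd(64,40) + gcd(37,30) + gcd(13,3) + gcd(12,44) + gcd(28,28) + gcd(5,7) = 1+8+1+1+4+28+1 = 44.
By Pick's theorem A = I + B/2 − 1, so I = 2797 − 44/2 + 1 = 2776.

2776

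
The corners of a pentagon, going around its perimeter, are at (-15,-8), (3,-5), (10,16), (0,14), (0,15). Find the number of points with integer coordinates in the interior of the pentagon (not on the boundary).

275

Using the shoelace formula, 2A = |[(-15)·(-5) − 3·(-8)] + [3·16 − 10·(-5)] + [10·14 − 0·16] + [0·15 − 0·14] + [0·(-8) − (-15)·15]| = 562, so the area is 281.
Along each edge there are gcd(|Δx|,|Δy|)+1 lattice points, so counting each shared vertex once the boundary has gcd(18,3) + gcd(7,21) + gcd(10,2) + gcd(0,1) + gcd(15,23) = 3+7+2+1+1 = 14.
By Pick's theorem A = I + B/2 − 1, so I = 281 − 14/2 + 1 = 275.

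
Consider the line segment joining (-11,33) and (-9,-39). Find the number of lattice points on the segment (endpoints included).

The number of lattice points on a segment between lattice points is gcd(|Δx|,|Δy|) + 1 = gcd(2,72) + 1 = 2 + 1 = 3.

3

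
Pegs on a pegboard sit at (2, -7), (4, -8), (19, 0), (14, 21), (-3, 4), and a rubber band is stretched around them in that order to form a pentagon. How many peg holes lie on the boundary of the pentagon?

Along each edge there are gcd(|Δx|,|Δy|)+1 lattice points, so counting each shared vertex once the boundary has gcd(2,1) + gcd(15,8) + gcd(5,21) + gcd(17,17) + gcd(5,11) = 1+1+1+17+1 = 21.

21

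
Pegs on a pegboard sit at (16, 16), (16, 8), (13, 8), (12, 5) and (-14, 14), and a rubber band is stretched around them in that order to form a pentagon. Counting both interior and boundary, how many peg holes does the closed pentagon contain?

181

By the shoelace formula, twice the signed area is |[16·8 − 16·16] + [16·8 − 13·8] + [13·5 − 12·8] + [12·14 − (-14)·5] + [(-14)·16 − 16·14]| = 345, so the area is 345/2.
Summing gcd(|Δx|,|Δy|) over the edges gives the boundary count: gcd(0,8) + gcd(3,0) + gcd(1,3) + gcd(26,9) + gcd(30,2) = 8+3+1+1+2 = 15.
Pick's theorem gives I = A − B/2 + 1 = 345/2 − 15/2 + 1 = 166, so the closed region contains I + B = 166 + 15 = 181 lattice points.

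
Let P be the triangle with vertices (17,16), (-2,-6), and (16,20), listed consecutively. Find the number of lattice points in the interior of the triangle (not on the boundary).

48

Using the shoelace formula, 2A = |[17·(-6) − (-2)·16] + [(-2)·20 − 16·(-6)] + [16·16 − 17·20]| = 98, so the area is 49.
Summing gcd(|Δx|,|Δy|) over the edges gives the boundary count: gcd(19,22) + gcd(18,26) + gcd(1,4) = 1+2+1 = 4.
By Pick's theorem A = I + B/2 − 1, so I = 49 − 4/2 + 1 = 48.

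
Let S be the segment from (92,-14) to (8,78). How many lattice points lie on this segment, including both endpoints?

5

The number of lattice points on a segment between lattice points is gcd(|Δx|,|Δy|) + 1 = gcd(84,92) + 1 = 4 + 1 = 5.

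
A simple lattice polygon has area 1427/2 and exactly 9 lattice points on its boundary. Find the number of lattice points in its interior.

From Pick's theorem, I = A − B/2 + 1 = 1427/2 − 9/2 + 1 = 710.

710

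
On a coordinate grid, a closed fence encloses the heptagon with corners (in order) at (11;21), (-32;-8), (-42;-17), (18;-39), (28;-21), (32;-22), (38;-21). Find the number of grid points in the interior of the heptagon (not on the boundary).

2345

The shoelace formula gives twice the area as |[11·(-8) − (-32)·21] + [(-32)·(-17) − (-42)·(-8)] + [(-42)·(-39) − 18·(-17)] + [18·(-21) − 28·(-39)] + [28·(-22) − 32·(-21)] + [32·(-21) − 38·(-22)] + [38·21 − 11·(-21)]| = 4699, so the area is 2349.5.
The number of boundary lattice points is Σ gcd(|Δx|,|Δy|) = gcd(43,29) + gcd(10,9) + gcd(60,22) + gcd(10,18) + gcd(4,1) + gcd(6,1) + gcd(27,42) = 1+1+2+2+1+1+3 = 11.
Pick's theorem gives I = A − B/2 + 1 = 2349.5 − 11/2 + 1 = 2345.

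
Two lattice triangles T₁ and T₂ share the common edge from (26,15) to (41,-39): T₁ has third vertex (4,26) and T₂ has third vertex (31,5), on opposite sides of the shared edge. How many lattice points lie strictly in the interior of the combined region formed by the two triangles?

563

The union is the simple quadrilateral with vertices (26,15), (4,26), (41,-39), (31,5) in order.
The shoelace formula gives twice the area as |[26·26 − 4·15] + [4·(-39) − 41·26] + [41·5 − 31·(-39)] + [31·15 − 26·5]| = 1143, so the area is 571.5.
Along each edge there are gcd(|Δx|,|Δy|)+1 lattice points, so counting each shared vertex once the boundary has gcd(22,11) + gcd(37,65) + gcd(10,44) + gcd(5,10) = 11+1+2+5 = 19.
By Pick's theorem I = A − B/2 + 1 = 571.5 − 19/2 + 1 = 563.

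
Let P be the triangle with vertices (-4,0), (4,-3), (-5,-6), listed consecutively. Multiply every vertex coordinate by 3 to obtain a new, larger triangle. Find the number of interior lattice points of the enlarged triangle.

By the shoelace formula, twice the signed area is |((-4)·(-3) − 4·0) + (4·(-6) − (-5)·(-3)) + ((-5)·0 − (-4)·(-6))| = 51, so the area is 25.5.
Along each edge there are gcd(|Δx|,|Δy|)+1 lattice points, so counting each shared vertex once the boundary has gcd(8,3) + gcd(9,3) + gcd(1,6) = 1+3+1 = 5.
Scaling by 3 multiplies the area by 3² = 9 (so the new area is 229.5) and multiplies the boundary lattice-point count by 3, giving 15.
By Pick's theorem, the interior count of the dilated polygon is 229.5 − 15/2 + 1 = 223.

223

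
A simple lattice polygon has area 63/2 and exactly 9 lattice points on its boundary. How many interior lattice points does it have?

28

Pick's theorem A = I + B/2 − 1 rearranges to I = A − B/2 + 1 = 63/2 − 9/2 + 1 = 28.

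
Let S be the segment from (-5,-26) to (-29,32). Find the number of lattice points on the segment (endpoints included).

3

The number of lattice points on a segment between lattice points is gcd(|Δx|,|Δy|) + 1 = gcd(24,58) + 1 = 2 + 1 = 3.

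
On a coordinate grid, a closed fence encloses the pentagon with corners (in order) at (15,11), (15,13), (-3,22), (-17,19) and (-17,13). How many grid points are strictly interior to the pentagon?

By the shoelace formula, twice the signed area is |[15·13 − 15·11] + [15·22 − (-3)·13] + [(-3)·19 − (-17)·22] + [(-17)·13 − (-17)·19] + [(-17)·11 − 15·13]| = 436, so the area is 218.
The number of boundary lattice points is Σ gcd(|Δx|,|Δy|) = gcd(0,2) + gcd(18,9) + gcd(14,3) + gcd(0,6) + gcd(32,2) = 2+9+1+6+2 = 20.
By Pick's theorem A = I + B/2 − 1, so I = 218 − 20/2 + 1 = 209.

209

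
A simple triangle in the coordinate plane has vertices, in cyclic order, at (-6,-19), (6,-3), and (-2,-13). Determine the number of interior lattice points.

By the shoelace formula, twice the signed area is |[(-6)·(-3) − 6·(-19)] + [6·(-13) − (-2)·(-3)] + [(-2)·(-19) − (-6)·(-13)]| = 8, so the area is 4.
Summing gcd(|Δx|,|Δy|) over the edges gives the boundary count: gcd(12,16) + gcd(8,10) + gcd(4,6) = 4+2+2 = 8.
By Pick's theorem A = I + B/2 − 1, so I = 4 − 8/2 + 1 = 1.

1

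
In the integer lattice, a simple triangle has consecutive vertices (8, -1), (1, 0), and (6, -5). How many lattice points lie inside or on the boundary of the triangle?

The shoelace formula gives twice the area as |(8·0 − 1·(-1)) + (1·(-5) − 6·0) + (6·(-1) − 8·(-5))| = 30, so the area is 15.
The number of boundary lattice points is Σ gcd(|Δx|,|Δy|) = gcd(7,1) + gcd(5,5) + gcd(2,4) = 1+5+2 = 8.
Pick's theorem gives I = A − B/2 + 1 = 15 − 8/2 + 1 = 12, so the closed region contains I + B = 12 + 8 = 20 lattice points.

20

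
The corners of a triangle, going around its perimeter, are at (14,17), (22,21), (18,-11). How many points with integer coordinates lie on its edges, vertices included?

12

The number of boundary lattice points is Σ gcd(|Δx|,|Δy|) = gcd(8,4) + gcd(4,32) + gcd(4,28) = 4+4+4 = 12.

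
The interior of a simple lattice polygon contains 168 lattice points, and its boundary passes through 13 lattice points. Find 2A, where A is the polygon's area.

347

By Pick's theorem, A = I + B/2 − 1 = 168 + 13/2 − 1 = 347/2.
Hence 2A = 347.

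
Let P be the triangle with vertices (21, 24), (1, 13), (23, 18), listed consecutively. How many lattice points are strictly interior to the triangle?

70

The shoelace formula gives twice the area as |(21·13 − 1·24) + (1·18 − 23·13) + (23·24 − 21·18)| = 142, so the area is 71.
The number of boundary lattice points is Σ gcd(|Δx|,|Δy|) = gcd(20,11) + gcd(22,5) + gcd(2,6) = 1+1+2 = 4.
Pick's theorem gives I = A − B/2 + 1 = 71 − 4/2 + 1 = 70.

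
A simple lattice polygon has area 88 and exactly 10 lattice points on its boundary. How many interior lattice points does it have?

From Pick's theorem, I = A − B/2 + 1 = 88 − 10/2 + 1 = 84.

84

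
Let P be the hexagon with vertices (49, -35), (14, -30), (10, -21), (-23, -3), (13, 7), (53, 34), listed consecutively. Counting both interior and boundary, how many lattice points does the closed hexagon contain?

By the shoelace formula, twice the signed area is |(49·(-30) − 14·(-35)) + (14·(-21) − 10·(-30)) + (10·(-3) − (-23)·(-21)) + ((-23)·7 − 13·(-3)) + (13·34 − 53·7) + (53·(-35) − 49·34)| = 5059, so the area is 5059/2.
Summing gcd(|Δx|,|Δy|) over the edges gives the boundary count: gcd(35,5) + gcd(4,9) + gcd(33,18) + gcd(36,10) + gcd(40,27) + gcd(4,69) = 5+1+3+2+1+1 = 13.
Pick's theorem gives I = A − B/2 + 1 = 5059/2 − 13/2 + 1 = 2524, so the closed region contains I + B = 2524 + 13 = 2537 lattice points.

2537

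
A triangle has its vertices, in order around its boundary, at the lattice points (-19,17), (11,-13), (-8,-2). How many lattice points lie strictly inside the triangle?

105

By the shoelace formula, twice the signed area is |((-19)·(-13) − 11·17) + (11·(-2) − (-8)·(-13)) + ((-8)·17 − (-19)·(-2))| = 240, so the area is 120.
Along each edge there are gcd(|Δx|,|Δy|)+1 lattice points, so counting each shared vertex once the boundary has gcd(30,30) + gcd(19,11) + gcd(11,19) = 30+1+1 = 32.
Pick's theorem gives I = A − B/2 + 1 = 120 − 32/2 + 1 = 105.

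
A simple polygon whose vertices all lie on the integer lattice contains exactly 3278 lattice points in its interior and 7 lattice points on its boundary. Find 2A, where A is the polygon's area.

By Pick's theorem, A = I + B/2 − 1 = 3278 + 7/2 − 1 = 6561/2.
Hence 2A = 6561.

6561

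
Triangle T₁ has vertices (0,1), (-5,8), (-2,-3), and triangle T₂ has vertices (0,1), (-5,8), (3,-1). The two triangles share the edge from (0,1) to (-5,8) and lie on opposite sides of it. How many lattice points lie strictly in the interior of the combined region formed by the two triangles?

The union is the simple quadrilateral with vertices (0,1), (-2,-3), (-5,8), (3,-1) in order.
Using the shoelace formula, 2A = |[0·(-3) − (-2)·1] + [(-2)·8 − (-5)·(-3)] + [(-5)·(-1) − 3·8] + [3·1 − 0·(-1)]| = 45, so the area is 22.5.
Summing gcd(|Δx|,|Δy|) over the edges gives the boundary count: gcd(2,4) + gcd(3,11) + gcd(8,9) + gcd(3,2) = 2+1+1+1 = 5.
By Pick's theorem I = A − B/2 + 1 = 22.5 − 5/2 + 1 = 21.

21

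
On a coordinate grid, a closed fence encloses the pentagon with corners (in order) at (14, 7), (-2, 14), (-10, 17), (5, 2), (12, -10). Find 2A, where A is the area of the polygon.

361

Using the shoelace formula, 2A = |[14·14 − (-2)·7] + [(-2)·17 − (-10)·14] + [(-10)·2 − 5·17] + [5·(-10) − 12·2] + [12·7 − 14·(-10)]| = 361, so the area is 180.5.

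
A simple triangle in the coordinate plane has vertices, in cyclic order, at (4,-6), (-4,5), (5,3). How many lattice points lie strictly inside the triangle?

By the shoelace formula, twice the signed area is |[4·5 − (-4)·(-6)] + [(-4)·3 − 5·5] + [5·(-6) − 4·3]| = 83, so the area is 41.5.
The number of boundary lattice points is Σ gcd(|Δx|,|Δy|) = gcd(8,11) + gcd(9,2) + gcd(1,9) = 1+1+1 = 3.
By Pick's theorem A = I + B/2 − 1, so I = 41.5 − 3/2 + 1 = 41.

41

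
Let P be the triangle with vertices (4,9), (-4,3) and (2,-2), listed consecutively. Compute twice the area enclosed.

76

By the shoelace formula, twice the signed area is |(4·3 − (-4)·9) + ((-4)·(-2) − 2·3) + (2·9 − 4·(-2))| = 76, so the area is 38.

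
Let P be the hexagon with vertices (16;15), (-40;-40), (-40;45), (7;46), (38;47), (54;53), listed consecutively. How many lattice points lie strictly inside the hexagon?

Using the shoelace formula, 2A = |(16·(-40) − (-40)·15) + ((-40)·45 − (-40)·(-40)) + ((-40)·46 − 7·45) + (7·47 − 38·46) + (38·53 − 54·47) + (54·15 − 16·53)| = 7576, so the area is 3788.
Summing gcd(|Δx|,|Δy|) over the edges gives the boundary count: gcd(56,55) + gcd(0,85) + gcd(47,1) + gcd(31,1) + gcd(16,6) + gcd(38,38) = 1+85+1+1+2+38 = 128.
Pick's theorem gives I = A − B/2 + 1 = 3788 − 128/2 + 1 = 3725.

3725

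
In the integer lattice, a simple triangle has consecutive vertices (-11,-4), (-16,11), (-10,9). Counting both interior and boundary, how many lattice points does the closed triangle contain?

By the shoelace formula, twice the signed area is |((-11)·11 − (-16)·(-4)) + ((-16)·9 − (-10)·11) + ((-10)·(-4) − (-11)·9)| = 80, so the area is 40.
Along each edge there are gcd(|Δx|,|Δy|)+1 lattice points, so counting each shared vertex once the boundary has gcd(5,15) + gcd(6,2) + gcd(1,13) = 5+2+1 = 8.
Pick's theorem gives I = A − B/2 + 1 = 40 − 8/2 + 1 = 37, so the closed region contains I + B = 37 + 8 = 45 lattice points.

45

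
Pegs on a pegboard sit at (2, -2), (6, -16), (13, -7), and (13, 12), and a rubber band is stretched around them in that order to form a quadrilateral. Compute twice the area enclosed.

343

Using the shoelace formula, 2A = |[2·(-16) − 6·(-2)] + [6·(-7) − 13·(-16)] + [13·12 − 13·(-7)] + [13·(-2) − 2·12]| = 343, so the area is 343/2.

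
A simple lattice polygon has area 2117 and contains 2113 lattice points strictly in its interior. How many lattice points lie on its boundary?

10

Pick's theorem gives A = I + B/2 − 1, so B = 2(A − I + 1) = 2(2117 − 2113 + 1) = 10.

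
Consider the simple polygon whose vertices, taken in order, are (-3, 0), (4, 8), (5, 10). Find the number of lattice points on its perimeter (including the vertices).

Along each edge there are gcd(|Δx|,|Δy|)+1 lattice points, so counting each shared vertex once the boundary has gcd(7,8) + gcd(1,2) + gcd(8,10) = 1+1+2 = 4.

4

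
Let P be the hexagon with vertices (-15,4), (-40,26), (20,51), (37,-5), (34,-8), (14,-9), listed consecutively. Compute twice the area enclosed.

5176

The shoelace formula gives twice the area as |[(-15)·26 − (-40)·4] + [(-40)·51 − 20·26] + [20·(-5) − 37·51] + [37·(-8) − 34·(-5)] + [34·(-9) − 14·(-8)] + [14·4 − (-15)·(-9)]| = 5176, so the area is 2588.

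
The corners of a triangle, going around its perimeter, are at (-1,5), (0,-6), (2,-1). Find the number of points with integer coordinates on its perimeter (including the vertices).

5

Summing gcd(|Δx|,|Δy|) over the edges gives the boundary count: gcd(1,11) + gcd(2,5) + gcd(3,6) = 1+1+3 = 5.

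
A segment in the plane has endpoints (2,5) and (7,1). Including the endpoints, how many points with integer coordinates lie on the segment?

The number of lattice points on a segment between lattice points is gcd(|Δx|,|Δy|) + 1 = gcd(5,4) + 1 = 1 + 1 = 2.

2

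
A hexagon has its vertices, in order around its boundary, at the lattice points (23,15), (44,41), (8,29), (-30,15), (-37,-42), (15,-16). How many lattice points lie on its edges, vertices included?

The number of boundary lattice points is Σ gcd(|Δx|,|Δy|) = gcd(21,26) + gcd(36,12) + gcd(38,14) + gcd(7,57) + gcd(52,26) + gcd(8,31) = 1+12+2+1+26+1 = 43.

43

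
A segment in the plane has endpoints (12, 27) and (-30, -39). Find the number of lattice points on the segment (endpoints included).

The number of lattice points on a segment between lattice points is gcd(|Δx|,|Δy|) + 1 = gcd(42,66) + 1 = 6 + 1 = 7.

7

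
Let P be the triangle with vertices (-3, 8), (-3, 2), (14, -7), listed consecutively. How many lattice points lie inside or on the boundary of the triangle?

By the shoelace formula, twice the signed area is |[(-3)·2 − (-3)·8] + [(-3)·(-7) − 14·2] + [14·8 − (-3)·(-7)]| = 102, so the area is 51.
The number of boundary lattice points is Σ gcd(|Δx|,|Δy|) = gcd(0,6) + gcd(17,9) + gcd(17,15) = 6+1+1 = 8.
Pick's theorem gives I = A − B/2 + 1 = 51 − 8/2 + 1 = 48, so the closed region contains I + B = 48 + 8 = 56 lattice points.

56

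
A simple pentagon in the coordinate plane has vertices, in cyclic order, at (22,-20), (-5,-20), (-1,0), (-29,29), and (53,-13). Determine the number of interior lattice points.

By the shoelace formula, twice the signed area is |(22·(-20) − (-5)·(-20)) + ((-5)·0 − (-1)·(-20)) + ((-1)·29 − (-29)·0) + ((-29)·(-13) − 53·29) + (53·(-20) − 22·(-13))| = 2523, so the area is 1261.5.
Summing gcd(|Δx|,|Δy|) over the edges gives the boundary count: gcd(27,0) + gcd(4,20) + gcd(28,29) + gcd(82,42) + gcd(31,7) = 27+4+1+2+1 = 35.
Pick's theorem gives I = A − B/2 + 1 = 1261.5 − 35/2 + 1 = 1245.

1245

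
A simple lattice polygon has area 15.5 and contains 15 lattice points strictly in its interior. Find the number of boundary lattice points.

Pick's theorem gives A = I + B/2 − 1, so B = 2(A − I + 1) = 2(15.5 − 15 + 1) = 3.

3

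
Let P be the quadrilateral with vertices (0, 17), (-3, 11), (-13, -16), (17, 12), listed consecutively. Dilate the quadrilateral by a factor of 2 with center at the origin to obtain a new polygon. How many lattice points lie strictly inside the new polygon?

Using the shoelace formula, 2A = |(0·11 − (-3)·17) + ((-3)·(-16) − (-13)·11) + ((-13)·12 − 17·(-16)) + (17·17 − 0·12)| = 647, so the area is 323.5.
The number of boundary lattice points is Σ gcd(|Δx|,|Δy|) = gcd(3,6) + gcd(10,27) + gcd(30,28) + gcd(17,5) = 3+1+2+1 = 7.
Scaling by 2 multiplies the area by 2² = 4 (so the new area is 1294) and multiplies the boundary lattice-point count by 2, giving 14.
By Pick's theorem, the interior count of the dilated polygon is 1294 − 14/2 + 1 = 1288.

1288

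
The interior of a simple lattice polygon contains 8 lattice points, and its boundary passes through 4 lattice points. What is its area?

9

By Pick's theorem, A = I + B/2 − 1 = 8 + 4/2 − 1 = 9.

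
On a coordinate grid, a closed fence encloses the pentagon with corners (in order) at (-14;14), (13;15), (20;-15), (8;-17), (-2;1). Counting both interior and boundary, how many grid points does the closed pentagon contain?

578

Using the shoelace formula, 2A = |[(-14)·15 − 13·14] + [13·(-15) − 20·15] + [20·(-17) − 8·(-15)] + [8·1 − (-2)·(-17)] + [(-2)·14 − (-14)·1]| = 1147, so the area is 1147/2.
Summing gcd(|Δx|,|Δy|) over the edges gives the boundary count: gcd(27,1) + gcd(7,30) + gcd(12,2) + gcd(10,18) + gcd(12,13) = 1+1+2+2+1 = 7.
Pick's theorem gives I = A − B/2 + 1 = 1147/2 − 7/2 + 1 = 571, so the closed region contains I + B = 571 + 7 = 578 lattice points.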